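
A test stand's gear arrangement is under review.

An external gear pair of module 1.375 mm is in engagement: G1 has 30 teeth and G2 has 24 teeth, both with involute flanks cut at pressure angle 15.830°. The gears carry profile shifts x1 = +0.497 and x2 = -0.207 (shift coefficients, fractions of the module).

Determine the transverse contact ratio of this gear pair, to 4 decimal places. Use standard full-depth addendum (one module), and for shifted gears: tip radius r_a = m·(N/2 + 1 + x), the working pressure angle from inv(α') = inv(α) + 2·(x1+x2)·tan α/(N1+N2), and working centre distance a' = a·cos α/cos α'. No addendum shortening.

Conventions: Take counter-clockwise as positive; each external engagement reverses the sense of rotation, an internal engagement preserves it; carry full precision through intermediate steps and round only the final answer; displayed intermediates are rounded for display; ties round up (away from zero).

topology: single-mesh involute geometry — m = 1.375, 30T/24T pair
base radii: r_b1 = 19.842803, r_b2 = 15.874242
tip radii: r_a1 = 22.683375, r_a2 = 17.590375
inv(α') = inv(15.830°) + 2·(+0.497-0.207)·tan α/(30+24) = 0.01029686  ⇒  α' = 17.74456°
a' = a·cos α / cos α' = 37.1250·cos 15.830°/cos 17.74456° = 37.501174
action lengths: √(r_a1²−r_b1²) = 10.990845, √(r_a2²−r_b2²) = 7.578240
base pitch p_b = π·m·cos α = 4.155867
CR = (10.990845 + 7.578240 − 37.501174·sin 17.74456°)/4.155867 = 1.717982
contact ratio ≈ 1.7180

1.7180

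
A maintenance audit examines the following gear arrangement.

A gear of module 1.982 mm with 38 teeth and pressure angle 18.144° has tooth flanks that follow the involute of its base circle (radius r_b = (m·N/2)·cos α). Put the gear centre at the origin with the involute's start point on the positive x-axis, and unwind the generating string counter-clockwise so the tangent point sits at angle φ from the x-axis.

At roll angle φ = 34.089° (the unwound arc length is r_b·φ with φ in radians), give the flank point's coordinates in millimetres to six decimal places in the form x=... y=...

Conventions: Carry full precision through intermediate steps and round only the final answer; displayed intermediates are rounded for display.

x=41.569688 y=2.424427

topology: single-mesh involute geometry — m = 1.982, N = 38
pitch radius r_p = m·N/2 = 1.982·38/2 = 37.658000
base radius r_b = r_p·cos α = 37.658000·cos 18.144° = 35.785526
roll angle φ = 34.089° = 0.59496529 rad
x = r_b·(cos φ + φ·sin φ) = 41.569688
y = r_b·(sin φ − φ·cos φ) = 2.424427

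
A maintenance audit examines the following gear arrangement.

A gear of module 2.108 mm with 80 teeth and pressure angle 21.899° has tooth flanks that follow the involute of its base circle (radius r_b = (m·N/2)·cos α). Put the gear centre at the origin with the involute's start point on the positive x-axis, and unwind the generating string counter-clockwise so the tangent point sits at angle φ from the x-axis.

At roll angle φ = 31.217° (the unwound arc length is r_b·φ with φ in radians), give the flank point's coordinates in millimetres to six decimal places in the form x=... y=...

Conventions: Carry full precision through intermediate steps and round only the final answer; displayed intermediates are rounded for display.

x=89.000178 y=4.093946

topology: single-mesh involute geometry — m = 2.108, N = 80
pitch radius r_p = m·N/2 = 2.108·80/2 = 84.320000
base radius r_b = r_p·cos α = 84.320000·cos 21.899° = 78.235702
roll angle φ = 31.217° = 0.54483943 rad
x = r_b·(cos φ + φ·sin φ) = 89.000178
y = r_b·(sin φ − φ·cos φ) = 4.093946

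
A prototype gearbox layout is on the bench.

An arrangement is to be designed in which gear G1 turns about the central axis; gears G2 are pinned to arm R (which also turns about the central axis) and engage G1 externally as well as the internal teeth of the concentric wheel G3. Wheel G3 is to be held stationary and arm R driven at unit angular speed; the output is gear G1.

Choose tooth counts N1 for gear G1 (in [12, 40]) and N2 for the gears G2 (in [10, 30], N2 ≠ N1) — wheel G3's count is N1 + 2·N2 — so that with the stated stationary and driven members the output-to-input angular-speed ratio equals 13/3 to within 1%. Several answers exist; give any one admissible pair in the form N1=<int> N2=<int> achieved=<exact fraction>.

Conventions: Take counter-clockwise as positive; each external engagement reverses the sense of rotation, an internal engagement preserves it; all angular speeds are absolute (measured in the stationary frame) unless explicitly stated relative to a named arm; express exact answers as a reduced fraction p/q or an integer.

N1=12 N2=14 achieved=13/3

design class (target 13/3): planetary set
Willis with ω_ring = 0: ω_sun/ω_arm = (N1+N3)/N1; set equal to 13/3  ⇒  N3/N1 = 13/3 − 1 = 10/3
N3 = N1 + 2·N2  ⇒  N2/N1 = (N3/N1 − 1)/2 = (10/3 − 1)/2 = 7/6
smallest multiple with N1 ≥ 12 and N2 ≥ 10: k = 2  ⇒  N1 = 2·6 = 12, N2 = 2·7 = 14 (N1 ≤ 40, N2 ≤ 30, N2 ≠ N1 ✓), N3 = 12 + 2·14 = 40
check: (N1+N3)/N1 with N1 = 12, N3 = 40 gives 13/3; |achieved − target| = 0 ≤ 13/300 ✓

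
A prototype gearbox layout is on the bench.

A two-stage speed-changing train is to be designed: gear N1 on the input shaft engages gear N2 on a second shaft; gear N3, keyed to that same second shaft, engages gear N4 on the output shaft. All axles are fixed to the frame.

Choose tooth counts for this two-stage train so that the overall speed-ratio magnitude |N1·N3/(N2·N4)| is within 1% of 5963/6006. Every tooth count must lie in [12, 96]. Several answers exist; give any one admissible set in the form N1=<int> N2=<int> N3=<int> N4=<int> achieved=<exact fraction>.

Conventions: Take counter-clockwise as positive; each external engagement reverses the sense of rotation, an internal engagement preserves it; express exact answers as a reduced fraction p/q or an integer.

N1=67 N2=66 N3=89 N4=91 achieved=5963/6006

class = fixed-axis compound train [2-stage, 5963/6006 wanted]
target = 5963/6006 in lowest terms: an exact hit needs N1·N3 = k·5963 and N2·N4 = k·6006 for one integer k, every count in [12, 96]; additionally prefer no 1:1 stage (N1 ≠ N2, N3 ≠ N4)
k = 1: N1·N3 = 5963 = 67·89, N2·N4 = 6006 = 66·91
achieved = 67·89/(66·91) = 5963/6006; |achieved − target| = 0 ≤ 5963/600600 ✓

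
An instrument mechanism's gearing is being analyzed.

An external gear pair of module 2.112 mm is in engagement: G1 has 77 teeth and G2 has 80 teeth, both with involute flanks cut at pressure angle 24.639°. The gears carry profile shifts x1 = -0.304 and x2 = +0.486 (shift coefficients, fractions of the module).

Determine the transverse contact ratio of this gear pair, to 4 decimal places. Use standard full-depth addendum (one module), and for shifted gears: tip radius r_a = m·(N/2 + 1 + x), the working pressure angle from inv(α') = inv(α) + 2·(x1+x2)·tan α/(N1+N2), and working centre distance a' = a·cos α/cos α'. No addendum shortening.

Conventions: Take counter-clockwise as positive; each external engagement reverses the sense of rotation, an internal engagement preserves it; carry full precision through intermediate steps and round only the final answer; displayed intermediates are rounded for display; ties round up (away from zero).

recognized (one external pair, fixed centres): single-mesh tooth geometry, m = 2.112, N1 = 77, N2 = 80
base radii: r_b1 = 73.908749, r_b2 = 76.788311
tip radii: r_a1 = 82.781952, r_a2 = 87.618432
inv(α') = inv(24.639°) + 2·(-0.304+0.486)·tan α/(77+80) = 0.02969107  ⇒  α' = 24.92484°
a' = a·cos α / cos α' = 165.7920·cos 24.639°/cos 24.92484° = 166.174301
action lengths: √(r_a1²−r_b1²) = 37.287375, √(r_a2²−r_b2²) = 42.196504
base pitch p_b = π·m·cos α = 6.030940
CR = (37.287375 + 42.196504 − 166.174301·sin 24.92484°)/6.030940 = 1.567452
contact ratio ≈ 1.5675

1.5675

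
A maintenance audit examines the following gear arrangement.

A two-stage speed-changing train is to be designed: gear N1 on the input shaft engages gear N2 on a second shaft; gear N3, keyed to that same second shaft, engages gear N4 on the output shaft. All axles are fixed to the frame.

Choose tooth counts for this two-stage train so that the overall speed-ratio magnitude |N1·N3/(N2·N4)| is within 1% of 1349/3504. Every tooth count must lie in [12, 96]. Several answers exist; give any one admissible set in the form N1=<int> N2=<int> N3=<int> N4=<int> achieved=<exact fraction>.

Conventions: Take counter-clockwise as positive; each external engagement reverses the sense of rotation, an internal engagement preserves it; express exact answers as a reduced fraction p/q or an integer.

design class (target 1349/3504): fixed-axis compound train
target = 1349/3504 in lowest terms: an exact hit needs N1·N3 = k·1349 and N2·N4 = k·3504 for one integer k, every count in [12, 96]; additionally prefer no 1:1 stage (N1 ≠ N2, N3 ≠ N4)
k = 1: N1·N3 = 1349 = 19·71, N2·N4 = 3504 = 48·73
achieved = 19·71/(48·73) = 1349/3504; |achieved − target| = 0 ≤ 1349/350400 ✓

N1=19 N2=48 N3=71 N4=73 achieved=1349/3504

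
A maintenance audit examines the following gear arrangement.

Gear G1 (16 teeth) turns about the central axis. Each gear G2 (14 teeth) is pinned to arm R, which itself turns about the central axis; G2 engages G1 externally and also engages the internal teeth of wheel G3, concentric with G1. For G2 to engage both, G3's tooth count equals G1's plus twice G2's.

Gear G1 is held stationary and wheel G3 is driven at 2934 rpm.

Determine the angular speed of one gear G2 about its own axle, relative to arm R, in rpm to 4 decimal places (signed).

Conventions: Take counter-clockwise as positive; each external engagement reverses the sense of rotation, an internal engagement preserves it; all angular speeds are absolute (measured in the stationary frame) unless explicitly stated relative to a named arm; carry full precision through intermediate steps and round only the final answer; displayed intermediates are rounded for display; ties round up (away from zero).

class = planetary set [G3 = 16+2·14 = 44; Willis about the carrier]
normalise by the input: solve with ω_ring = 1, then scale by 2934 rpm
ring teeth: 16 + 2·14 = 44
16(ω_sun−ω_arm) = −44(ω_ring−ω_arm),  ω_sun = 0, ω_ring = 1
16(0−ω_arm) = −44(1−ω_arm)  ⇒  60·ω_arm = 44  ⇒  ω_arm = 11/15
sun–planet mesh: 16·(0−11/15) = −14·(ω_p−ω_arm)  ⇒  ω_p−ω_arm = 88/105
scale: ω_p−ω_arm = 88/105 × 2934 rpm = +2458.9714 rpm

+2458.9714 rpm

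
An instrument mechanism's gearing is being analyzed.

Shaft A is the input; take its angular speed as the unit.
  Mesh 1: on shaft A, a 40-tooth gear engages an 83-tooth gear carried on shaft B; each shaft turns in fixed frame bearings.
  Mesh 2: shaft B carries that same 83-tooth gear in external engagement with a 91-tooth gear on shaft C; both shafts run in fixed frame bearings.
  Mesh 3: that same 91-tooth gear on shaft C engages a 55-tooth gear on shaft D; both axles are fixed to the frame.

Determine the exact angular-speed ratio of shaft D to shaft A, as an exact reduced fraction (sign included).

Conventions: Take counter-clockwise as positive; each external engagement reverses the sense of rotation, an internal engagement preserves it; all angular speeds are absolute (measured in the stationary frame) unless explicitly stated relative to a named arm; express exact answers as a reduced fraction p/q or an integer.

-8/11

class = fixed-axis compound train [3 meshes; 3 ratios multiply, 3 sense flips]
mesh 1 [40T→83T]: running ratio 40/83, sense −
mesh 2 [83T→91T]: running ratio 40/91, sense +
mesh 3 [91T→55T]: running ratio 8/11, sense −
ω_out/ω_in = -8/11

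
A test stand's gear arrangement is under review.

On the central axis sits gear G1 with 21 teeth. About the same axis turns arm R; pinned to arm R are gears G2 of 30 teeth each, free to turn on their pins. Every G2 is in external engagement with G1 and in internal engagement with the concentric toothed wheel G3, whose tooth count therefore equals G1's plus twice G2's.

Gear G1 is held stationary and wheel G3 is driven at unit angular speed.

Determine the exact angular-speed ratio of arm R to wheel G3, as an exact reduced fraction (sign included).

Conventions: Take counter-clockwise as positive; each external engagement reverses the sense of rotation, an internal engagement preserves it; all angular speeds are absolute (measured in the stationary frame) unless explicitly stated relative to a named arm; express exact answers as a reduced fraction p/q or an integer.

class = planetary set [G3 = 21+2·30 = 81; Willis about the carrier]
ring teeth: 21 + 2·30 = 81
21(ω_sun−ω_arm) = −81(ω_ring−ω_arm),  ω_sun = 0, ω_ring = 1
21(0−ω_arm) = −81(1−ω_arm)  ⇒  102·ω_arm = 81  ⇒  ω_arm = 27/34
ω_out/ω_in = 27/34

27/34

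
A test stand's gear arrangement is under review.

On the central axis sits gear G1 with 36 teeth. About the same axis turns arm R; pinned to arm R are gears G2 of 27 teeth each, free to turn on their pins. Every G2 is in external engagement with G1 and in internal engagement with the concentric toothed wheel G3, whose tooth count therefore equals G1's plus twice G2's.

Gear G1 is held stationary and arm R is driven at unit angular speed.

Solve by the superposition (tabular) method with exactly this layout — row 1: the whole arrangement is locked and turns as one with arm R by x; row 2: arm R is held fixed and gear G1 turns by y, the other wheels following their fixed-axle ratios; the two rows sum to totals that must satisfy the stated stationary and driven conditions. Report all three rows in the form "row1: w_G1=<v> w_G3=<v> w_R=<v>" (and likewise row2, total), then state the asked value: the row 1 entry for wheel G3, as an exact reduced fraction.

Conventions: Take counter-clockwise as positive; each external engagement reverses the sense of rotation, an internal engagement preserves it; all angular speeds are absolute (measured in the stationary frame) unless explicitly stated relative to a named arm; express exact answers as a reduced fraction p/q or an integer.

row1: w_G1=1 w_G3=1 w_R=1
row2: w_G1=-1 w_G3=2/5 w_R=0
total: w_G1=0 w_G3=7/5 w_R=1
asked value: 1

recognized (axles ride arm R): planetary set, 36/27/90 teeth
row 1 (train locked, turned with arm): all members turn x
row 2 (arm held, sun turns y): ω_ring = −(36/90)·y, ω_arm = 0
boundary: total ω_sun = x + y = 0 and total ω_arm = x = 1  ⇒  y = -1, x = 1
row 2 ring = −(36/90)·(-1) = 2/5
totals (row 1 + row 2): sun 1 + (-1) = 0, ring 1 + 2/5 = 7/5, arm 1 + 0 = 1
asked cell (row1, ring) = 1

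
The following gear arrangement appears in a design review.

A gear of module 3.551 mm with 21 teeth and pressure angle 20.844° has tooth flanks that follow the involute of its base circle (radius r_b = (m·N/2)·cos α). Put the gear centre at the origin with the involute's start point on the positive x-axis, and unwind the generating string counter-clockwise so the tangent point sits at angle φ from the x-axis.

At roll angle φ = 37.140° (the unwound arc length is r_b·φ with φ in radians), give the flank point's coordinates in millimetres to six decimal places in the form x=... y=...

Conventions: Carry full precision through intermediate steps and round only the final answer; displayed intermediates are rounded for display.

class = single-mesh tooth geometry [base-circle involute, m = 3.551, 21T]
pitch radius r_p = m·N/2 = 3.551·21/2 = 37.285500
base radius r_b = r_p·cos α = 37.285500·cos 20.844° = 34.845265
roll angle φ = 37.140° = 0.64821528 rad
x = r_b·(cos φ + φ·sin φ) = 41.414715
y = r_b·(sin φ − φ·cos φ) = 3.032641

x=41.414715 y=3.032641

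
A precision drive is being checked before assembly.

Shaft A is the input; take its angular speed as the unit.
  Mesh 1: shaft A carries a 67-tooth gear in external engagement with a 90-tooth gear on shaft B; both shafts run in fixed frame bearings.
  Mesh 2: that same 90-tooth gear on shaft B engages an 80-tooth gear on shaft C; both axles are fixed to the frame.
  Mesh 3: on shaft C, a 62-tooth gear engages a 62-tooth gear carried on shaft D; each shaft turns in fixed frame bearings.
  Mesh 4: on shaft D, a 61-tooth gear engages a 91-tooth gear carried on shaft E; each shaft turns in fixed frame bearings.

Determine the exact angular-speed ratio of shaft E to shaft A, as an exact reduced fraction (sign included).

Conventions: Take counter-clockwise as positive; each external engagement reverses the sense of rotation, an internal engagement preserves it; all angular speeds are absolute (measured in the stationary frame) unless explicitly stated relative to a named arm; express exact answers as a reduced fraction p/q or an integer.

4087/7280

class = fixed-axis compound train [4 meshes; 4 ratios multiply, 4 sense flips]
mesh 1 [67T→90T]: running ratio 67/90, sense −
mesh 2 [90T→80T]: running ratio 67/80, sense +
mesh 3 [62T→62T]: running ratio 67/80, sense −
mesh 4 [61T→91T]: running ratio 4087/7280, sense +
ω_out/ω_in = 4087/7280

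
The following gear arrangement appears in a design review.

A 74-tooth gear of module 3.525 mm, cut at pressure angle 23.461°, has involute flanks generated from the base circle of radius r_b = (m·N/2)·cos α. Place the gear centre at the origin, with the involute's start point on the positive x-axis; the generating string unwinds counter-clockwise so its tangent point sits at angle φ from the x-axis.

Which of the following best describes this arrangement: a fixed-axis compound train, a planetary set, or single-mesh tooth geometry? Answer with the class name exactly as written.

single-mesh involute tooth geometry (74T wheel at module 3.525)
classification: single-mesh tooth geometry

single-mesh tooth geometry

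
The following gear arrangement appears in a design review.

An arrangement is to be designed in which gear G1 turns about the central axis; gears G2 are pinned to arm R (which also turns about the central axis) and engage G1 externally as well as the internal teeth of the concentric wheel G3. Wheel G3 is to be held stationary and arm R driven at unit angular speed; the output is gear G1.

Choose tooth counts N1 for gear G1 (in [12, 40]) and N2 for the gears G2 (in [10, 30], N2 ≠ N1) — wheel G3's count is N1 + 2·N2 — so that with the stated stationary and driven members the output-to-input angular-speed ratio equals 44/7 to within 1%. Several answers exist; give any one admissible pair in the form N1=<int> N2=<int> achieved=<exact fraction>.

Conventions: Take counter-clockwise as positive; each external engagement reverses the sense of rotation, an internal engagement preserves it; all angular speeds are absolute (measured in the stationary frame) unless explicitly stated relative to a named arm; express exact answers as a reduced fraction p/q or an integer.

N1=14 N2=30 achieved=44/7

design class (target 44/7): planetary set
Willis with ω_ring = 0: ω_sun/ω_arm = (N1+N3)/N1; set equal to 44/7  ⇒  N3/N1 = 44/7 − 1 = 37/7
N3 = N1 + 2·N2  ⇒  N2/N1 = (N3/N1 − 1)/2 = (37/7 − 1)/2 = 15/7
smallest multiple with N1 ≥ 12 and N2 ≥ 10: k = 2  ⇒  N1 = 2·7 = 14, N2 = 2·15 = 30 (N1 ≤ 40, N2 ≤ 30, N2 ≠ N1 ✓), N3 = 14 + 2·30 = 74
check: (N1+N3)/N1 with N1 = 14, N3 = 74 gives 44/7; |achieved − target| = 0 ≤ 11/175 ✓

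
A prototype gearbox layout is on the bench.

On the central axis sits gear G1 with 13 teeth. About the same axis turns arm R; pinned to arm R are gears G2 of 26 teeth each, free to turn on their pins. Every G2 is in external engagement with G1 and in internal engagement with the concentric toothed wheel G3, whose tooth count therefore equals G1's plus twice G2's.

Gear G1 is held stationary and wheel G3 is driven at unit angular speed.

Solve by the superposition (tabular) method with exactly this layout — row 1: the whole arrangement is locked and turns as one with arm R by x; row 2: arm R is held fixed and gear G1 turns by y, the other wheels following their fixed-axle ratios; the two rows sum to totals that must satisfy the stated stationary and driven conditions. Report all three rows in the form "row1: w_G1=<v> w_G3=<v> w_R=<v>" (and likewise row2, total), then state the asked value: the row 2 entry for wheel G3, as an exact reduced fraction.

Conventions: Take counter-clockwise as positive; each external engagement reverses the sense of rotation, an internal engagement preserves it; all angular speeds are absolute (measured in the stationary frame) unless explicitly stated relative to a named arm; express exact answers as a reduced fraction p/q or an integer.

topology: planetary set — G1 13T / G2 26T / G3 65T, arm = carrier (Willis)
row 1 — lock + rotate with arm: ω_sun = ω_ring = ω_arm = x
row 2 (arm held, sun turns y): ω_ring = −(13/65)·y, ω_arm = 0
boundary: total ω_sun = x + y = 0 and total ω_ring = x − (13/65)·y = 1  ⇒  y = -5/6, x = 5/6
row 2 ring = −(13/65)·(-5/6) = 1/6
totals (row 1 + row 2): sun 5/6 + (-5/6) = 0, ring 5/6 + 1/6 = 1, arm 5/6 + 0 = 5/6
asked cell (row2, ring) = 1/6

row1: w_G1=5/6 w_G3=5/6 w_R=5/6
row2: w_G1=-5/6 w_G3=1/6 w_R=0
total: w_G1=0 w_G3=1 w_R=5/6
asked value: 1/6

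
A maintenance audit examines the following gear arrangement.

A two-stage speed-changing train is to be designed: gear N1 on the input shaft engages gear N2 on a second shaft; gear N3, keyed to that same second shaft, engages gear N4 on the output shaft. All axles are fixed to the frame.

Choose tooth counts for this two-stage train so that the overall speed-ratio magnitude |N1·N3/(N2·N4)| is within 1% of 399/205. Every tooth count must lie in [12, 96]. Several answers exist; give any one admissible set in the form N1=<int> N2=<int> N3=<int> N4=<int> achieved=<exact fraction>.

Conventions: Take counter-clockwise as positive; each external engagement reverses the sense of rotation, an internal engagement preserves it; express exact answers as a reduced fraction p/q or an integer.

topology: fixed-axis compound train — 2 stages, target 399/205
target = 399/205 in lowest terms: an exact hit needs N1·N3 = k·399 and N2·N4 = k·205 for one integer k, every count in [12, 96]; additionally prefer no 1:1 stage (N1 ≠ N2, N3 ≠ N4)
k = 1…2: no 1:1-free in-range split of k·399 and k·205 into factor pairs; take k = 3
k = 3: N1·N3 = 1197 = 19·63, N2·N4 = 615 = 15·41
achieved = 19·63/(15·41) = 399/205; |achieved − target| = 0 ≤ 399/20500 ✓

N1=19 N2=15 N3=63 N4=41 achieved=399/205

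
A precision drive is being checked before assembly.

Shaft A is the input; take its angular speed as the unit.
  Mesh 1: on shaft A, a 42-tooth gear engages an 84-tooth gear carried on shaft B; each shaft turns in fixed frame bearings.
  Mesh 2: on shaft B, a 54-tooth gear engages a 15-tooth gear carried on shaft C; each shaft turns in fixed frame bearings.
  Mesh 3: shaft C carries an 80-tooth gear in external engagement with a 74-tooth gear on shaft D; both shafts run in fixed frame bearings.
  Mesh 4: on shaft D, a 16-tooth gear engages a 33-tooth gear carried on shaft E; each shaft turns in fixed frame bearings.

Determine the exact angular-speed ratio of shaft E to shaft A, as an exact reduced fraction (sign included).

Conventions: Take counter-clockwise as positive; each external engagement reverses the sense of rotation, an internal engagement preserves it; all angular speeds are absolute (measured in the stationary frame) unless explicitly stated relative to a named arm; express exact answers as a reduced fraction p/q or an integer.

class = fixed-axis compound train [4 meshes; 4 ratios multiply, 4 sense flips]
mesh 1 [42T→84T]: running ratio 1/2, sense −
mesh 2 [54T→15T]: running ratio 9/5, sense +
mesh 3 [80T→74T]: running ratio 72/37, sense −
mesh 4 [16T→33T]: running ratio 384/407, sense +
ω_out/ω_in = 384/407

384/407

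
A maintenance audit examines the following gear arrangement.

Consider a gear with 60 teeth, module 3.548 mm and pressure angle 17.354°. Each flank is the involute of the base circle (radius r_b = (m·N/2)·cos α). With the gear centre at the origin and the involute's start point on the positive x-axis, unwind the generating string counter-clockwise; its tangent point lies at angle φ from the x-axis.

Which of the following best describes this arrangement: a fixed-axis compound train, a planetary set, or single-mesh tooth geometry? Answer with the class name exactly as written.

class = single-mesh tooth geometry [base-circle involute, m = 3.548, 60T]
classification: single-mesh tooth geometry

single-mesh tooth geometry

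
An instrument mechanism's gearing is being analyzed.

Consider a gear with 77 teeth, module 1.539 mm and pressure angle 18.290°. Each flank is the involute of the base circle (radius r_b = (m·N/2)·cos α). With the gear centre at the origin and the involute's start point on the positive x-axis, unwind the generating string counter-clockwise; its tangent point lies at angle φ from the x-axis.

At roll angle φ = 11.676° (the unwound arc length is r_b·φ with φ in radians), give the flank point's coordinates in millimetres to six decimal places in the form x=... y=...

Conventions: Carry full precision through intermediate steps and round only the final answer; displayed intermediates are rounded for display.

recognized (one wheel, involute flank): single-mesh tooth geometry, m = 1.539, N = 77
pitch radius r_p = m·N/2 = 1.539·77/2 = 59.251500
base radius r_b = r_p·cos α = 59.251500·cos 18.290° = 56.258130
roll angle φ = 11.676° = 0.20378464 rad
x = r_b·(cos φ + φ·sin φ) = 57.414179
y = r_b·(sin φ − φ·cos φ) = 0.158042

x=57.414179 y=0.158042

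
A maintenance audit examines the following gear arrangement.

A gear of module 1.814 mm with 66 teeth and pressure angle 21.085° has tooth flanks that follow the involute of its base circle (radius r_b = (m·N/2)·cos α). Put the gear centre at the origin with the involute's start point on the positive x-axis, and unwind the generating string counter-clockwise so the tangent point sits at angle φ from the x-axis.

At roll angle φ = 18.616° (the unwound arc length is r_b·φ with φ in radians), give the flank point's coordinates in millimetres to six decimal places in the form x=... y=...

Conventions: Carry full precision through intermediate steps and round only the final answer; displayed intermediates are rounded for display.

single-mesh involute tooth geometry (66T wheel at module 1.814)
pitch radius r_p = m·N/2 = 1.814·66/2 = 59.862000
base radius r_b = r_p·cos α = 59.862000·cos 21.085° = 55.854104
roll angle φ = 18.616° = 0.32491049 rad
x = r_b·(cos φ + φ·sin φ) = 58.724923
y = r_b·(sin φ − φ·cos φ) = 0.631878

x=58.724923 y=0.631878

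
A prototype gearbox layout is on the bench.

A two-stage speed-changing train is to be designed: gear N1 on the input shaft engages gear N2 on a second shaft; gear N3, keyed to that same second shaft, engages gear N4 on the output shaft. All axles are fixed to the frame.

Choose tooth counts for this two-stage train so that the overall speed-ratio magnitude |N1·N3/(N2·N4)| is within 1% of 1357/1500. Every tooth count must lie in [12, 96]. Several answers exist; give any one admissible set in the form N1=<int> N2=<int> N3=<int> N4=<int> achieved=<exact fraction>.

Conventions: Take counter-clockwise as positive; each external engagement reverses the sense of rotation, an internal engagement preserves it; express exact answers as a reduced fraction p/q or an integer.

N1=23 N2=20 N3=59 N4=75 achieved=1357/1500

class = fixed-axis compound train [2-stage, 1357/1500 wanted]
target = 1357/1500 in lowest terms: an exact hit needs N1·N3 = k·1357 and N2·N4 = k·1500 for one integer k, every count in [12, 96]; additionally prefer no 1:1 stage (N1 ≠ N2, N3 ≠ N4)
k = 1: N1·N3 = 1357 = 23·59, N2·N4 = 1500 = 20·75
achieved = 23·59/(20·75) = 1357/1500; |achieved − target| = 0 ≤ 1357/150000 ✓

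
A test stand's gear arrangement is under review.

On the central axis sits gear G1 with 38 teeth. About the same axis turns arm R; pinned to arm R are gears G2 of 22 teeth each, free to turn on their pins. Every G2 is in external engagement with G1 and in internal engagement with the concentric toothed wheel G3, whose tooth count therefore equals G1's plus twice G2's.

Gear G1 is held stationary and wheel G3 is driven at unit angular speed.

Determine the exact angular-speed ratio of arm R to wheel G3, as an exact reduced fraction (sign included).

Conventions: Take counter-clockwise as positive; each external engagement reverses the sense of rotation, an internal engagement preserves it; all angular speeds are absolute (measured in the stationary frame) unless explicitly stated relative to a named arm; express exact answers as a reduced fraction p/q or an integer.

topology: planetary set — G1 38T / G2 22T / G3 82T, arm = carrier (Willis)
ring teeth: 38 + 2·22 = 82
38(ω_sun−ω_arm) = −82(ω_ring−ω_arm),  ω_sun = 0, ω_ring = 1
38(0−ω_arm) = −82(1−ω_arm)  ⇒  120·ω_arm = 82  ⇒  ω_arm = 41/60
ω_out/ω_in = 41/60

41/60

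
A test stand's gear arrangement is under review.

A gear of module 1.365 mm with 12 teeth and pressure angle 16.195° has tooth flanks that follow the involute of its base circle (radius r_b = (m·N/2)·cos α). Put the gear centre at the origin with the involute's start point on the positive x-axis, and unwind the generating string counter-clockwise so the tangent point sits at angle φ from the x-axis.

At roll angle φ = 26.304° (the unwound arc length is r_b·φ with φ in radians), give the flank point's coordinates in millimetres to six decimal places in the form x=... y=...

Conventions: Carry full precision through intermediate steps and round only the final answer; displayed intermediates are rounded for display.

single-mesh involute tooth geometry (12T wheel at module 1.365)
pitch radius r_p = m·N/2 = 1.365·12/2 = 8.190000
base radius r_b = r_p·cos α = 8.190000·cos 16.195° = 7.865005
roll angle φ = 26.304° = 0.45909141 rad
x = r_b·(cos φ + φ·sin φ) = 8.650675
y = r_b·(sin φ − φ·cos φ) = 0.248367

x=8.650675 y=0.248367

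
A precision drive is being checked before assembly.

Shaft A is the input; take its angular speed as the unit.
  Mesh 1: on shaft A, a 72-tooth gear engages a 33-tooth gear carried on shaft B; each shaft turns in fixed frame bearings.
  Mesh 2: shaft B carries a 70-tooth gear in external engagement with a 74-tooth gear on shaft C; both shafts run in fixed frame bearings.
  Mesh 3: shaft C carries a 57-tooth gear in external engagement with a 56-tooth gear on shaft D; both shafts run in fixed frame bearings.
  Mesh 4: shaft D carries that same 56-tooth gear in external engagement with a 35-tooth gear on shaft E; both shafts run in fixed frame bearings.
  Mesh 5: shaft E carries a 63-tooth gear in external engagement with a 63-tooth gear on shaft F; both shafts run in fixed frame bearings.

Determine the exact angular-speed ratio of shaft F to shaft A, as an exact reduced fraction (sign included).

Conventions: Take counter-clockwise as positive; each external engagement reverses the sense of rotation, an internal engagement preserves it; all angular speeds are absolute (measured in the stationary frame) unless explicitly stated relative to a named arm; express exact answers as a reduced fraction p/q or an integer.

class = fixed-axis compound train [5 meshes; 5 ratios multiply, 5 sense flips]
mesh 1 [72T→33T]: running ratio 24/11, sense −
mesh 2 [70T→74T]: running ratio 840/407, sense +
mesh 3 [57T→56T]: running ratio 855/407, sense −
mesh 4 [56T→35T]: running ratio 1368/407, sense +
mesh 5 [63T→63T]: running ratio 1368/407, sense −
ω_out/ω_in = -1368/407

-1368/407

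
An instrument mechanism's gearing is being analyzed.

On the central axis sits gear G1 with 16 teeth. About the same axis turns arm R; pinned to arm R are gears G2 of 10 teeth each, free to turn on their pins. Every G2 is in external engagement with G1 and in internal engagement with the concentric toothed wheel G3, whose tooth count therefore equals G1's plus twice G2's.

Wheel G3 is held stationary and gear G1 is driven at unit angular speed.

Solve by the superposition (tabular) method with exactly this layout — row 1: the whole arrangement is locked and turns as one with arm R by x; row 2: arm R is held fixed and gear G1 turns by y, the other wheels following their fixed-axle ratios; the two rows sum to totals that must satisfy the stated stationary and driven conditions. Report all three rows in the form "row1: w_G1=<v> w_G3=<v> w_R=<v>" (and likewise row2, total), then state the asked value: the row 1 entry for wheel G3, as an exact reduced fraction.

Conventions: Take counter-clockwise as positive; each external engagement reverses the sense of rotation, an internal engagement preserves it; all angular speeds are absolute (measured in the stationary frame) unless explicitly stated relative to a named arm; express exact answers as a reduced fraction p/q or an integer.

recognized (axles ride arm R): planetary set, 16/10/36 teeth
superposition row 1 [locked train]: every member turns x
superposition row 2 [arm held]: sun y, ring −(16/36)·y, arm 0
boundary: total ω_ring = x − (16/36)·y = 0 and total ω_sun = x + y = 1  ⇒  y = 9/13, x = 4/13
row 2 ring = −(16/36)·9/13 = -4/13
totals (row 1 + row 2): sun 4/13 + 9/13 = 1, ring 4/13 + (-4/13) = 0, arm 4/13 + 0 = 4/13
asked cell (row1, ring) = 4/13

row1: w_G1=4/13 w_G3=4/13 w_R=4/13
row2: w_G1=9/13 w_G3=-4/13 w_R=0
total: w_G1=1 w_G3=0 w_R=4/13
asked value: 4/13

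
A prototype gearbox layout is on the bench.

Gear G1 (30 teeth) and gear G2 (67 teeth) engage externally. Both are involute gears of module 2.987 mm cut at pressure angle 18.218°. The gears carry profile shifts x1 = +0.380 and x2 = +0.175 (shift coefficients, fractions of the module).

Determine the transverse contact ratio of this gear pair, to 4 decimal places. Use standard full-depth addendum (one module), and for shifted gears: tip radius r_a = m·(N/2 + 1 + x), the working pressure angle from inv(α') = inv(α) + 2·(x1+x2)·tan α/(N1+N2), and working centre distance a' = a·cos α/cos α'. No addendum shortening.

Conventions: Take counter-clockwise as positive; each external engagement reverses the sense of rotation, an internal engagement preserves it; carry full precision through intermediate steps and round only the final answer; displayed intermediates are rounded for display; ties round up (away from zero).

1.7016

single-mesh involute tooth geometry (30T engaging 67T at module 2.987)
base radii: r_b1 = 42.559099, r_b2 = 95.048655
tip radii: r_a1 = 48.927060, r_a2 = 103.574225
inv(α') = inv(18.218°) + 2·(+0.380+0.175)·tan α/(30+67) = 0.01493369  ⇒  α' = 20.01267°
a' = a·cos α / cos α' = 144.8695·cos 18.218°/cos 20.01267° = 146.450902
action lengths: √(r_a1²−r_b1²) = 24.136700, √(r_a2²−r_b2²) = 41.150617
base pitch p_b = π·m·cos α = 8.913557
CR = (24.136700 + 41.150617 − 146.450902·sin 20.01267°)/8.913557 = 1.701648
contact ratio ≈ 1.7016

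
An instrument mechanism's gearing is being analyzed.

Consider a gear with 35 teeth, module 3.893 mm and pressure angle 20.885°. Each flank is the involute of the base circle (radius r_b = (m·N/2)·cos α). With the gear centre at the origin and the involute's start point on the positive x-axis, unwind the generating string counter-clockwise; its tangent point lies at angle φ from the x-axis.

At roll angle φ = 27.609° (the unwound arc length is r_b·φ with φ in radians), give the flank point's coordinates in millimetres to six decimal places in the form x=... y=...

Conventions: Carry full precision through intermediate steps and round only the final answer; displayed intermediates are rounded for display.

recognized (one wheel, involute flank): single-mesh tooth geometry, m = 3.893, N = 35
pitch radius r_p = m·N/2 = 3.893·35/2 = 68.127500
base radius r_b = r_p·cos α = 68.127500·cos 20.885° = 63.651376
roll angle φ = 27.609° = 0.48186795 rad
x = r_b·(cos φ + φ·sin φ) = 70.617725
y = r_b·(sin φ − φ·cos φ) = 2.319278

x=70.617725 y=2.319278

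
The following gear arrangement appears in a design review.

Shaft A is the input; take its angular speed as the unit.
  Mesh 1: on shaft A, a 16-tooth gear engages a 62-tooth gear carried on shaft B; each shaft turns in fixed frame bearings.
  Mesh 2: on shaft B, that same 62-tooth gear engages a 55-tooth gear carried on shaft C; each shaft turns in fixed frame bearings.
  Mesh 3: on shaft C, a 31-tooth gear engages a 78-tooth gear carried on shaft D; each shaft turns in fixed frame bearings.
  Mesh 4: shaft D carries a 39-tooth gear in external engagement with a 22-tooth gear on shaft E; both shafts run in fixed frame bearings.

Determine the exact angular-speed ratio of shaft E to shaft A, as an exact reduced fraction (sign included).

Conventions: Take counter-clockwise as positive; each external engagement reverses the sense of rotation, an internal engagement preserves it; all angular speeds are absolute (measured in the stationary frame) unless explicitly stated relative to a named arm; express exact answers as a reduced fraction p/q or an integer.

class = fixed-axis compound train [4 meshes; 4 ratios multiply, 4 sense flips]
mesh 1 [16T→62T]: running ratio 8/31, sense −
mesh 2 [62T→55T]: running ratio 16/55, sense +
mesh 3 [31T→78T]: running ratio 248/2145, sense −
mesh 4 [39T→22T]: running ratio 124/605, sense +
ω_out/ω_in = 124/605

124/605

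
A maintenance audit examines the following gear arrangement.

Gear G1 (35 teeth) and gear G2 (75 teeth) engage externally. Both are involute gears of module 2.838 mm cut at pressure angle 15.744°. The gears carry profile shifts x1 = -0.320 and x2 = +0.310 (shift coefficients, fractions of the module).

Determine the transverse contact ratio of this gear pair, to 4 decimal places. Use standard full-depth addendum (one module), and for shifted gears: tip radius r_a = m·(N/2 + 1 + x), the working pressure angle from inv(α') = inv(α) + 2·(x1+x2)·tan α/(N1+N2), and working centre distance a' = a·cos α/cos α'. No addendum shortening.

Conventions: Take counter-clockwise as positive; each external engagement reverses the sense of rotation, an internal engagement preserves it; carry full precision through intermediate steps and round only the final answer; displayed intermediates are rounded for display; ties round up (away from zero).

class = single-mesh tooth geometry [involute pair 35T × 75T, m = 2.838]
base radii: r_b1 = 47.801751, r_b2 = 102.432323
tip radii: r_a1 = 51.594840, r_a2 = 110.142780
inv(α') = inv(15.744°) + 2·(-0.320+0.310)·tan α/(35+75) = 0.00708023  ⇒  α' = 15.70696°
a' = a·cos α / cos α' = 156.0900·cos 15.744°/cos 15.70696° = 156.061587
action lengths: √(r_a1²−r_b1²) = 19.417006, √(r_a2²−r_b2²) = 40.485197
base pitch p_b = π·m·cos α = 8.581350
CR = (19.417006 + 40.485197 − 156.061587·sin 15.70696°)/8.581350 = 2.057209
contact ratio ≈ 2.0572

2.0572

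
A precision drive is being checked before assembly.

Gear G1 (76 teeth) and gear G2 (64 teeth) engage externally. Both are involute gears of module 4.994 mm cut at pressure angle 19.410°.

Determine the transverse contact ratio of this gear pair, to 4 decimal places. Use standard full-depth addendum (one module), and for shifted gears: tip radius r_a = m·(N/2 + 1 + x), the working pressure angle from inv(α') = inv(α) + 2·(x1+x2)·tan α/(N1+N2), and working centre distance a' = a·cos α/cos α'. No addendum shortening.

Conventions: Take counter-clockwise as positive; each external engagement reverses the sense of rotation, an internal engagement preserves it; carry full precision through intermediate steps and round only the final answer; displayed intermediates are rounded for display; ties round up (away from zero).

topology: single-mesh involute geometry — m = 4.994, 76T/64T pair
base radii: r_b1 = 178.986246, r_b2 = 150.725260
tip radii: r_a1 = 194.766000, r_a2 = 164.802000
no profile shift: α' = α, a' = a
action lengths: √(r_a1²−r_b1²) = 76.796605, √(r_a2²−r_b2²) = 66.645295
base pitch p_b = π·m·cos α = 14.797418
CR = (76.796605 + 66.645295 − 349.580000·sin 19.41000°)/14.797418 = 1.842718
contact ratio ≈ 1.8427

1.8427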